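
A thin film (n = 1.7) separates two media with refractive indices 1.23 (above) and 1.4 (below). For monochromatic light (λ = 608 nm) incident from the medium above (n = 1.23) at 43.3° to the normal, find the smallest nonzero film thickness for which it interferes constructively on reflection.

103 nm

At the upper boundary (n = 1.23 to n = 1.7) the reflected ray undergoes a half-wave phase shift.
At the lower boundary (n = 1.7 to n = 1.4) the reflected ray undergoes no phase shift.
Exactly one π shift → a net half-wave offset.
For bright reflection here: 2 n t cos θ_r = (m + ½) λ.
Snell's law: 1.23 sin 43.3° = 1.7 sin θ_r → sin θ_r = 0.496, cos θ_r = 0.868.
Minimum at m = 0: t = λ / (4 n cos θ_r) = 608 / (4 × 1.7 × 0.868) = 103 nm.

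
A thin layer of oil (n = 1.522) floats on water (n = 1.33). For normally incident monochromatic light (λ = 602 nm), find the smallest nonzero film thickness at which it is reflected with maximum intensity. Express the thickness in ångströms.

Top surface (1.0 → 1.522): reflection off a higher-index medium gives a half-wave phase shift.
At the lower boundary (n = 1.522 to n = 1.33) the reflected ray undergoes no phase shift.
Net: one phase inversion between the two reflected rays.
For bright reflection here: 2 n t = (m + ½) λ.
Minimum at m = 0: t = λ / (4 n) = 602 / (4 × 1.522) = 98.9 nm.

989 Å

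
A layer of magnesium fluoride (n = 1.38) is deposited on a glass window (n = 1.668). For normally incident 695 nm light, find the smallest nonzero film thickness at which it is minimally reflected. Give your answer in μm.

0.126 μm

Ray reflecting at the top interface goes from n = 1.0 toward n = 1.38: a half-wave phase shift.
Ray reflecting at the bottom interface goes from n = 1.38 toward n = 1.668: a half-wave phase shift.
The two reflections carry the same phase change, so no net offset.
With no net inversion, destructive interference in reflection requires 2 n t = (m + ½) λ.
Minimum at m = 0: t = λ / (4 n) = 695 / (4 × 1.38) = 126 nm.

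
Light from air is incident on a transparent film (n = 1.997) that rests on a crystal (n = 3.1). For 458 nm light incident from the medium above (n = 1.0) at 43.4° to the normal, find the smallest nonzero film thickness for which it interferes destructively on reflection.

61.1 nm

At the upper boundary (n = 1.0 to n = 1.997) the reflected ray undergoes a half-wave phase shift.
At the lower boundary (n = 1.997 to n = 3.1) the reflected ray undergoes a half-wave phase shift.
Zero or two π shifts → no net half-wave offset.
So the condition for destructive reflection is 2 n t cos θ_r = (m + ½) λ.
Snell's law: 1.0 sin 43.4° = 1.997 sin θ_r → sin θ_r = 0.344, cos θ_r = 0.939.
Minimum at m = 0: t = λ / (4 n cos θ_r) = 458 / (4 × 1.997 × 0.939) = 61.1 nm.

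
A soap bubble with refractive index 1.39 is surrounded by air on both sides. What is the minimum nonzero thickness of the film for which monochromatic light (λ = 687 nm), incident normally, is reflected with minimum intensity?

247 nm

Top surface (1.0 → 1.39): reflection off a higher-index medium gives a half-wave phase shift.
Ray reflecting at the bottom interface goes from n = 1.39 toward n = 1.0: no phase shift.
The two reflections differ by half a wavelength.
For weak reflection here: 2 n t = m λ.
Minimum nonzero at m = 1: t = λ / (2 n) = 687 / (2 × 1.39) = 247 nm.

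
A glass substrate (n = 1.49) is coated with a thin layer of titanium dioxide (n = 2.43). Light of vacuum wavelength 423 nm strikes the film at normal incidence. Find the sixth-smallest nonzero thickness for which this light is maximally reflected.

Ray reflecting at the top interface goes from n = 1.0 toward n = 2.43: a half-wave phase shift.
Bottom surface (2.43 → 1.49): reflection off a lower-index medium gives no phase shift.
The two reflections differ by half a wavelength.
So the condition for constructive reflection is 2 n t = (m + ½) λ.
The sixth-smallest nonzero thickness corresponds to m = 5: t = (m + ½) λ / (2 n) = 5.50 × 423 / (2 × 2.43) = 479 nm.

479 nm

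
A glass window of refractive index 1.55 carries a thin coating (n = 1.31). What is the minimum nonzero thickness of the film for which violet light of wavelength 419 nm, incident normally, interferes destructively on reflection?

80.0 nm

At the upper boundary (n = 1.0 to n = 1.31) the reflected ray undergoes a half-wave phase shift.
At the lower boundary (n = 1.31 to n = 1.55) the reflected ray undergoes a half-wave phase shift.
Net: no relative phase inversion (both shifts match).
So the condition for destructive reflection is 2 n t = (m + ½) λ.
Minimum at m = 0: t = λ / (4 n) = 419 / (4 × 1.31) = 80.0 nm.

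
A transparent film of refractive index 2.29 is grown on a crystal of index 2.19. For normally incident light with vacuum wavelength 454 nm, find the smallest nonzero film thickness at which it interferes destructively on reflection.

Top surface (1.0 → 2.29): reflection off a higher-index medium gives a half-wave phase shift.
At the lower boundary (n = 2.29 to n = 2.19) the reflected ray undergoes no phase shift.
The two reflections differ by half a wavelength.
For dark reflection here: 2 n t = m λ.
Minimum nonzero at m = 1: t = λ / (2 n) = 454 / (2 × 2.29) = 99.1 nm.

99.1 nm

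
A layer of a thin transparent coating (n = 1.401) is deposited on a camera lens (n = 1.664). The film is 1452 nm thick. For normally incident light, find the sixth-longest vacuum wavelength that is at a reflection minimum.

740 nm

Ray reflecting at the top interface goes from n = 1.0 toward n = 1.401: a half-wave phase shift.
At the lower boundary (n = 1.401 to n = 1.664) the reflected ray undergoes a half-wave phase shift.
The two reflections carry the same phase change, so no net offset.
For minimum reflection here: 2 n t = (m + ½) λ.
λ = 2 n t / (m + ½). The sixth-longest wavelength is m = 5: λ = 2 × 1.401 × 1452 / 5.50 = 740 nm.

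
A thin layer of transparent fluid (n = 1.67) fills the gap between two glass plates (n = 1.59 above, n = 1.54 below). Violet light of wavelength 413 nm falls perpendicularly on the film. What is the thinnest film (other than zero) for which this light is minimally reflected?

124 nm

At the upper boundary (n = 1.59 to n = 1.67) the reflected ray undergoes a half-wave phase shift.
Ray reflecting at the bottom interface goes from n = 1.67 toward n = 1.54: no phase shift.
Exactly one π shift → a net half-wave offset.
So the condition for destructive reflection is 2 n t = m λ.
Minimum nonzero at m = 1: t = λ / (2 n) = 413 / (2 × 1.67) = 124 nm.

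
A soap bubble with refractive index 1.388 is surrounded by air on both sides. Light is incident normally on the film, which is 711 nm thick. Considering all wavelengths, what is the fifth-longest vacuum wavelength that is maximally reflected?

At the upper boundary (n = 1.0 to n = 1.388) the reflected ray undergoes a half-wave phase shift.
Ray reflecting at the bottom interface goes from n = 1.388 toward n = 1.0: no phase shift.
Exactly one π shift → a net half-wave offset.
For strong reflection here: 2 n t = (m + ½) λ.
λ = 2 n t / (m + ½). The fifth-longest wavelength is m = 4: λ = 2 × 1.388 × 711 / 4.50 = 439 nm.

439 nm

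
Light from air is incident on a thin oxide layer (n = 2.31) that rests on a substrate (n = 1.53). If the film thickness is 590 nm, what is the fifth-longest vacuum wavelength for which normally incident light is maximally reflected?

606 nm

At the upper boundary (n = 1.0 to n = 2.31) the reflected ray undergoes a half-wave phase shift.
At the lower boundary (n = 2.31 to n = 1.53) the reflected ray undergoes no phase shift.
The two reflections differ by half a wavelength.
For bright reflection here: 2 n t = (m + ½) λ.
λ = 2 n t / (m + ½). The fifth-longest wavelength is m = 4: λ = 2 × 2.31 × 590 / 4.50 = 606 nm.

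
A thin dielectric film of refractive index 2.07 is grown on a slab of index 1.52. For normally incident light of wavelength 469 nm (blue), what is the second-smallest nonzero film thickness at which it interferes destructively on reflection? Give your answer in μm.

Ray reflecting at the top interface goes from n = 1.0 toward n = 2.07: a half-wave phase shift.
At the lower boundary (n = 2.07 to n = 1.52) the reflected ray undergoes no phase shift.
Exactly one π shift → a net half-wave offset.
For weak reflection here: 2 n t = m λ.
The second-smallest nonzero thickness corresponds to m = 2: t = m λ / (2 n) = 2.00 × 469 / (2 × 2.07) = 227 nm.

0.227 μm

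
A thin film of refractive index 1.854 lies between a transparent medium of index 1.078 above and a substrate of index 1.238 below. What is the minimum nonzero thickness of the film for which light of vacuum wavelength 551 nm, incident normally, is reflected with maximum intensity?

74.3 nm

Top surface (1.078 → 1.854): reflection off a higher-index medium gives a half-wave phase shift.
Ray reflecting at the bottom interface goes from n = 1.854 toward n = 1.238: no phase shift.
Net: one phase inversion between the two reflected rays.
With one net inversion, constructive interference in reflection requires 2 n t = (m + ½) λ.
Minimum at m = 0: t = λ / (4 n) = 551 / (4 × 1.854) = 74.3 nm.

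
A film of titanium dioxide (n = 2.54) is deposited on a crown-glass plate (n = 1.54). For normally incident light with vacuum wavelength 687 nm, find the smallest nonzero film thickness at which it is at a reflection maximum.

67.6 nm

Top surface (1.0 → 2.54): reflection off a higher-index medium gives a half-wave phase shift.
Ray reflecting at the bottom interface goes from n = 2.54 toward n = 1.54: no phase shift.
Net: one phase inversion between the two reflected rays.
For maximum reflection here: 2 n t = (m + ½) λ.
Minimum at m = 0: t = λ / (4 n) = 687 / (4 × 2.54) = 67.6 nm.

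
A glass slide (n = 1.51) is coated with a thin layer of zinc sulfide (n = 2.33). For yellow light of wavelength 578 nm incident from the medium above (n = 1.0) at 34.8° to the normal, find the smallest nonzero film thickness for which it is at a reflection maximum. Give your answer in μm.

0.0640 μm

Top surface (1.0 → 2.33): reflection off a higher-index medium gives a half-wave phase shift.
Bottom surface (2.33 → 1.51): reflection off a lower-index medium gives no phase shift.
Exactly one π shift → a net half-wave offset.
For maximum reflection here: 2 n t cos θ_r = (m + ½) λ.
Snell's law: 1.0 sin 34.8° = 2.33 sin θ_r → sin θ_r = 0.245, cos θ_r = 0.970.
Minimum at m = 0: t = λ / (4 n cos θ_r) = 578 / (4 × 2.33 × 0.970) = 64.0 nm.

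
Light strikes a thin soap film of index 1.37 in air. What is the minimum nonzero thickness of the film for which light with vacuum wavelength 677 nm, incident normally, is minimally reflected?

At the upper boundary (n = 1.0 to n = 1.37) the reflected ray undergoes a half-wave phase shift.
At the lower boundary (n = 1.37 to n = 1.0) the reflected ray undergoes no phase shift.
Net: one phase inversion between the two reflected rays.
For dark reflection here: 2 n t = m λ.
Minimum nonzero at m = 1: t = λ / (2 n) = 677 / (2 × 1.37) = 247 nm.

247 nm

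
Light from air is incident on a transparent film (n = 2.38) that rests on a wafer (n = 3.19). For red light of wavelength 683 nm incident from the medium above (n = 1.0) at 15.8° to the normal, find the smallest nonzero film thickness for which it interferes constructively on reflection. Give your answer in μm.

0.144 μm

Top surface (1.0 → 2.38): reflection off a higher-index medium gives a half-wave phase shift.
Ray reflecting at the bottom interface goes from n = 2.38 toward n = 3.19: a half-wave phase shift.
The two reflections carry the same phase change, so no net offset.
With no net inversion, constructive interference in reflection requires 2 n t cos θ_r = m λ.
Snell's law: 1.0 sin 15.8° = 2.38 sin θ_r → sin θ_r = 0.114, cos θ_r = 0.993.
Minimum nonzero at m = 1: t = λ / (2 n cos θ_r) = 683 / (2 × 2.38 × 0.993) = 144 nm.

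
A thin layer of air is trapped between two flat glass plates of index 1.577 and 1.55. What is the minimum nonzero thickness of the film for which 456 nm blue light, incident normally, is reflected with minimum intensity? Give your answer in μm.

Top surface (1.577 → 1.0): reflection off a lower-index medium gives no phase shift.
Ray reflecting at the bottom interface goes from n = 1.0 toward n = 1.55: a half-wave phase shift.
Exactly one π shift → a net half-wave offset.
With one net inversion, destructive interference in reflection requires 2 n t = m λ.
Minimum nonzero at m = 1: t = λ / (2 n) = 456 / (2 × 1.0) = 228 nm.

0.228 μm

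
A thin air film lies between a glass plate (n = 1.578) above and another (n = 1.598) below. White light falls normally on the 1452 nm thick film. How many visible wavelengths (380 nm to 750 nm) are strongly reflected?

4

Top surface (1.578 → 1.0): reflection off a lower-index medium gives no phase shift.
Ray reflecting at the bottom interface goes from n = 1.0 toward n = 1.598: a half-wave phase shift.
Net: one phase inversion between the two reflected rays.
So the condition for constructive reflection is 2 n t = (m + ½) λ.
λ = 2 n t / (m + ½) = 2904 / (m + ½) nm.
m=3: 830 nm (IR); m=4: 645 nm (visible); m=5: 528 nm (visible); m=6: 447 nm (visible); m=7: 387 nm (visible); m=8: 342 nm (UV).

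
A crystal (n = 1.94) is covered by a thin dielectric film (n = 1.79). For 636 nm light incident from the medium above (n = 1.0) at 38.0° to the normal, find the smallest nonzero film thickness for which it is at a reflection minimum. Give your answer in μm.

0.0946 μm

At the upper boundary (n = 1.0 to n = 1.79) the reflected ray undergoes a half-wave phase shift.
Bottom surface (1.79 → 1.94): reflection off a higher-index medium gives a half-wave phase shift.
The two reflections carry the same phase change, so no net offset.
So the condition for destructive reflection is 2 n t cos θ_r = (m + ½) λ.
Snell's law: 1.0 sin 38.0° = 1.79 sin θ_r → sin θ_r = 0.344, cos θ_r = 0.939.
Minimum at m = 0: t = λ / (4 n cos θ_r) = 636 / (4 × 1.79 × 0.939) = 94.6 nm.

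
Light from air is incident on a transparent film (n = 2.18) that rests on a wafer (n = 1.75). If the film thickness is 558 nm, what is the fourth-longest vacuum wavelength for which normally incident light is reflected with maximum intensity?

Top surface (1.0 → 2.18): reflection off a higher-index medium gives a half-wave phase shift.
Ray reflecting at the bottom interface goes from n = 2.18 toward n = 1.75: no phase shift.
Exactly one π shift → a net half-wave offset.
So the condition for constructive reflection is 2 n t = (m + ½) λ.
λ = 2 n t / (m + ½). The fourth-longest wavelength is m = 3: λ = 2 × 2.18 × 558 / 3.50 = 695 nm.

695 nm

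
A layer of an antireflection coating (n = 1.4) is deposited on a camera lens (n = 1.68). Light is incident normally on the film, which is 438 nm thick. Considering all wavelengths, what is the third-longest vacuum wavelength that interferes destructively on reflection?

491 nm

Ray reflecting at the top interface goes from n = 1.0 toward n = 1.4: a half-wave phase shift.
At the lower boundary (n = 1.4 to n = 1.68) the reflected ray undergoes a half-wave phase shift.
Zero or two π shifts → no net half-wave offset.
With no net inversion, destructive interference in reflection requires 2 n t = (m + ½) λ.
λ = 2 n t / (m + ½). The third-longest wavelength is m = 2: λ = 2 × 1.4 × 438 / 2.50 = 491 nm.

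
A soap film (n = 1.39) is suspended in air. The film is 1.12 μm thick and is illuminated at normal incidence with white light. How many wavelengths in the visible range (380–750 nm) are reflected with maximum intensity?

Ray reflecting at the top interface goes from n = 1.0 toward n = 1.39: a half-wave phase shift.
Bottom surface (1.39 → 1.0): reflection off a lower-index medium gives no phase shift.
Net: one phase inversion between the two reflected rays.
So the condition for constructive reflection is 2 n t = (m + ½) λ.
λ = 2 n t / (m + ½) = 3114 / (m + ½) nm.
m=3: 890 nm (IR); m=4: 692 nm (visible); m=5: 566 nm (visible); m=6: 479 nm (visible); m=7: 415 nm (visible); m=8: 366 nm (UV).

4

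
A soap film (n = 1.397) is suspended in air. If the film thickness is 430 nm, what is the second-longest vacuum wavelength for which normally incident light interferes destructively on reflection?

Ray reflecting at the top interface goes from n = 1.0 toward n = 1.397: a half-wave phase shift.
Ray reflecting at the bottom interface goes from n = 1.397 toward n = 1.0: no phase shift.
The two reflections differ by half a wavelength.
With one net inversion, destructive interference in reflection requires 2 n t = m λ.
λ = 2 n t / m. The second-longest wavelength is m = 2: λ = 2 × 1.397 × 430 / 2.00 = 601 nm.

601 nm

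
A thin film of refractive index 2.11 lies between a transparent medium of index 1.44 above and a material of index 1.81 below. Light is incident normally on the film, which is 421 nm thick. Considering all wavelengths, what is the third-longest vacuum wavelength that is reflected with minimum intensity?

Ray reflecting at the top interface goes from n = 1.44 toward n = 2.11: a half-wave phase shift.
At the lower boundary (n = 2.11 to n = 1.81) the reflected ray undergoes no phase shift.
Net: one phase inversion between the two reflected rays.
With one net inversion, destructive interference in reflection requires 2 n t = m λ.
λ = 2 n t / m. The third-longest wavelength is m = 3: λ = 2 × 2.11 × 421 / 3.00 = 592 nm.

592 nm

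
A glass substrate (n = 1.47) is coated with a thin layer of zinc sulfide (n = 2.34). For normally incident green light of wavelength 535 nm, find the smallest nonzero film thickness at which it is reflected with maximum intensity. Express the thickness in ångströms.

572 Å

Top surface (1.0 → 2.34): reflection off a higher-index medium gives a half-wave phase shift.
At the lower boundary (n = 2.34 to n = 1.47) the reflected ray undergoes no phase shift.
Net: one phase inversion between the two reflected rays.
With one net inversion, constructive interference in reflection requires 2 n t = (m + ½) λ.
Minimum at m = 0: t = λ / (4 n) = 535 / (4 × 2.34) = 57.2 nm.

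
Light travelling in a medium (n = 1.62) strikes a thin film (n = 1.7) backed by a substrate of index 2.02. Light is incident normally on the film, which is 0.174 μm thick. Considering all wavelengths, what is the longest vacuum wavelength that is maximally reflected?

Ray reflecting at the top interface goes from n = 1.62 toward n = 1.7: a half-wave phase shift.
Bottom surface (1.7 → 2.02): reflection off a higher-index medium gives a half-wave phase shift.
The two reflections carry the same phase change, so no net offset.
For bright reflection here: 2 n t = m λ.
λ = 2 n t / m. The longest wavelength is m = 1: λ = 2 × 1.7 × 174 / 1.00 = 592 nm.

592 nm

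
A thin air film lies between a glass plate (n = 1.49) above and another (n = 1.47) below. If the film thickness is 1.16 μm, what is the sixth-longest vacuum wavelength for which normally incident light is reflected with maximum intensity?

Top surface (1.49 → 1.0): reflection off a lower-index medium gives no phase shift.
Bottom surface (1.0 → 1.47): reflection off a higher-index medium gives a half-wave phase shift.
Exactly one π shift → a net half-wave offset.
For maximum reflection here: 2 n t = (m + ½) λ.
λ = 2 n t / (m + ½). The sixth-longest wavelength is m = 5: λ = 2 × 1.0 × 1160 / 5.50 = 422 nm.

422 nm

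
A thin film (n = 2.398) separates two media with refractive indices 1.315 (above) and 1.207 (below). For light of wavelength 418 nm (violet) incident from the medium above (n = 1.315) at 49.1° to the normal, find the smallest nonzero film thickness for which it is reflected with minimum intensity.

95.8 nm

Top surface (1.315 → 2.398): reflection off a higher-index medium gives a half-wave phase shift.
At the lower boundary (n = 2.398 to n = 1.207) the reflected ray undergoes no phase shift.
Net: one phase inversion between the two reflected rays.
So the condition for destructive reflection is 2 n t cos θ_r = m λ.
Snell's law: 1.315 sin 49.1° = 2.398 sin θ_r → sin θ_r = 0.414, cos θ_r = 0.910.
Minimum nonzero at m = 1: t = λ / (2 n cos θ_r) = 418 / (2 × 2.398 × 0.910) = 95.8 nm.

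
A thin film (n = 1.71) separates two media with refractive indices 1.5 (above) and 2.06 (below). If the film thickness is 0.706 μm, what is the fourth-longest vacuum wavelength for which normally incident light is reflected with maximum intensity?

At the upper boundary (n = 1.5 to n = 1.71) the reflected ray undergoes a half-wave phase shift.
Ray reflecting at the bottom interface goes from n = 1.71 toward n = 2.06: a half-wave phase shift.
The two reflections carry the same phase change, so no net offset.
So the condition for constructive reflection is 2 n t = m λ.
λ = 2 n t / m. The fourth-longest wavelength is m = 4: λ = 2 × 1.71 × 706 / 4.00 = 604 nm.

604 nm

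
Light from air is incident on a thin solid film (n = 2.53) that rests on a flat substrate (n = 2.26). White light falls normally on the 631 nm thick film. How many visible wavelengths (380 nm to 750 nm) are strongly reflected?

4

At the upper boundary (n = 1.0 to n = 2.53) the reflected ray undergoes a half-wave phase shift.
Ray reflecting at the bottom interface goes from n = 2.53 toward n = 2.26: no phase shift.
Net: one phase inversion between the two reflected rays.
For strong reflection here: 2 n t = (m + ½) λ.
λ = 2 n t / (m + ½) = 3193 / (m + ½) nm.
m=3: 912 nm (IR); m=4: 710 nm (visible); m=5: 581 nm (visible); m=6: 491 nm (visible); m=7: 426 nm (visible); m=8: 376 nm (UV).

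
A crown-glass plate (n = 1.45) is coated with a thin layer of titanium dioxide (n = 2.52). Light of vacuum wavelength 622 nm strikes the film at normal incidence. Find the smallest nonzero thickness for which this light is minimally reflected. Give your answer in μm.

0.123 μm

Ray reflecting at the top interface goes from n = 1.0 toward n = 2.52: a half-wave phase shift.
Bottom surface (2.52 → 1.45): reflection off a lower-index medium gives no phase shift.
Net: one phase inversion between the two reflected rays.
With one net inversion, destructive interference in reflection requires 2 n t = m λ.
The smallest nonzero thickness corresponds to m = 1: t = m λ / (2 n) = 1.00 × 622 / (2 × 2.52) = 123 nm.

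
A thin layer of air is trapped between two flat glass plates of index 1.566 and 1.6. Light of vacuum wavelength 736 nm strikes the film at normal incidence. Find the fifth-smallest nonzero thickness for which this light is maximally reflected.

1656 nm

At the upper boundary (n = 1.566 to n = 1.0) the reflected ray undergoes no phase shift.
At the lower boundary (n = 1.0 to n = 1.6) the reflected ray undergoes a half-wave phase shift.
The two reflections differ by half a wavelength.
So the condition for constructive reflection is 2 n t = (m + ½) λ.
The fifth-smallest nonzero thickness corresponds to m = 4: t = (m + ½) λ / (2 n) = 4.50 × 736 / (2 × 1.0) = 1656 nm.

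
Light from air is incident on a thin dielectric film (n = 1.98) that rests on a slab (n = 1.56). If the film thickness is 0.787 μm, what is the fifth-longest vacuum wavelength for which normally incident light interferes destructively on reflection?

623 nm

At the upper boundary (n = 1.0 to n = 1.98) the reflected ray undergoes a half-wave phase shift.
Bottom surface (1.98 → 1.56): reflection off a lower-index medium gives no phase shift.
Net: one phase inversion between the two reflected rays.
For dark reflection here: 2 n t = m λ.
λ = 2 n t / m. The fifth-longest wavelength is m = 5: λ = 2 × 1.98 × 787 / 5.00 = 623 nm.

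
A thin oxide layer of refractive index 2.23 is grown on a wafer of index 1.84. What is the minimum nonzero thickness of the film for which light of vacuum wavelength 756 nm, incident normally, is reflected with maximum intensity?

At the upper boundary (n = 1.0 to n = 2.23) the reflected ray undergoes a half-wave phase shift.
Bottom surface (2.23 → 1.84): reflection off a lower-index medium gives no phase shift.
Net: one phase inversion between the two reflected rays.
With one net inversion, constructive interference in reflection requires 2 n t = (m + ½) λ.
Minimum at m = 0: t = λ / (4 n) = 756 / (4 × 2.23) = 84.8 nm.

84.8 nm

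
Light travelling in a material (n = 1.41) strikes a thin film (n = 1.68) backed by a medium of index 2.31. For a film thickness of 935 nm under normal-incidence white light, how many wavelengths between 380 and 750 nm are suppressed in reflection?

Ray reflecting at the top interface goes from n = 1.41 toward n = 1.68: a half-wave phase shift.
Bottom surface (1.68 → 2.31): reflection off a higher-index medium gives a half-wave phase shift.
Zero or two π shifts → no net half-wave offset.
With no net inversion, destructive interference in reflection requires 2 n t = (m + ½) λ.
λ = 2 n t / (m + ½) = 3142 / (m + ½) nm.
m=3: 898 nm (IR); m=4: 698 nm (visible); m=5: 571 nm (visible); m=6: 483 nm (visible); m=7: 419 nm (visible); m=8: 370 nm (UV).

4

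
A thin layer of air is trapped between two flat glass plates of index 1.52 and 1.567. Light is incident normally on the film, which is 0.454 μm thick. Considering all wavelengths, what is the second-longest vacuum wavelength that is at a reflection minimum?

At the upper boundary (n = 1.52 to n = 1.0) the reflected ray undergoes no phase shift.
Bottom surface (1.0 → 1.567): reflection off a higher-index medium gives a half-wave phase shift.
The two reflections differ by half a wavelength.
With one net inversion, destructive interference in reflection requires 2 n t = m λ.
λ = 2 n t / m. The second-longest wavelength is m = 2: λ = 2 × 1.0 × 454 / 2.00 = 454 nm.

454 nm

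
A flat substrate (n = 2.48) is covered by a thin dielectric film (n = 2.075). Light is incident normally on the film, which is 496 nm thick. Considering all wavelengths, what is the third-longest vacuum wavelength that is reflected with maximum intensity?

At the upper boundary (n = 1.0 to n = 2.075) the reflected ray undergoes a half-wave phase shift.
At the lower boundary (n = 2.075 to n = 2.48) the reflected ray undergoes a half-wave phase shift.
Zero or two π shifts → no net half-wave offset.
For maximum reflection here: 2 n t = m λ.
λ = 2 n t / m. The third-longest wavelength is m = 3: λ = 2 × 2.075 × 496 / 3.00 = 686 nm.

686 nm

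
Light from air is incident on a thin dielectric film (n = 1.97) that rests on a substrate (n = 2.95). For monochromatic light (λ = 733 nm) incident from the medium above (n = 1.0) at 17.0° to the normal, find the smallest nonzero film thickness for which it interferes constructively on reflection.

188 nm

Ray reflecting at the top interface goes from n = 1.0 toward n = 1.97: a half-wave phase shift.
Ray reflecting at the bottom interface goes from n = 1.97 toward n = 2.95: a half-wave phase shift.
The two reflections carry the same phase change, so no net offset.
With no net inversion, constructive interference in reflection requires 2 n t cos θ_r = m λ.
Snell's law: 1.0 sin 17.0° = 1.97 sin θ_r → sin θ_r = 0.148, cos θ_r = 0.989.
Minimum nonzero at m = 1: t = λ / (2 n cos θ_r) = 733 / (2 × 1.97 × 0.989) = 188 nm.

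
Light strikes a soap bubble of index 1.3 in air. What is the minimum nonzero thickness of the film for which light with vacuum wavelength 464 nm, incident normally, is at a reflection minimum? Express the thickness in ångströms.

1785 Å

At the upper boundary (n = 1.0 to n = 1.3) the reflected ray undergoes a half-wave phase shift.
At the lower boundary (n = 1.3 to n = 1.0) the reflected ray undergoes no phase shift.
The two reflections differ by half a wavelength.
For weak reflection here: 2 n t = m λ.
Minimum nonzero at m = 1: t = λ / (2 n) = 464 / (2 × 1.3) = 178 nm.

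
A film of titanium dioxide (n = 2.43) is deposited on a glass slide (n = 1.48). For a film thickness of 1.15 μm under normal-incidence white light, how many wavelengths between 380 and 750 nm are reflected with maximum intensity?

8

Top surface (1.0 → 2.43): reflection off a higher-index medium gives a half-wave phase shift.
At the lower boundary (n = 2.43 to n = 1.48) the reflected ray undergoes no phase shift.
Exactly one π shift → a net half-wave offset.
For strong reflection here: 2 n t = (m + ½) λ.
λ = 2 n t / (m + ½) = 5589 / (m + ½) nm.
m=6: 860 nm (IR); m=7: 745 nm (visible); m=8: 658 nm (visible); m=9: 588 nm (visible); m=10: 532 nm (visible); m=11: 486 nm (visible); m=12: 447 nm (visible); m=13: 414 nm (visible); m=14: 385 nm (visible); m=15: 361 nm (UV).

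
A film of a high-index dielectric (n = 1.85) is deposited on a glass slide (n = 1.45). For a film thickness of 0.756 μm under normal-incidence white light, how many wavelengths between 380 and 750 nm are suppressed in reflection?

Top surface (1.0 → 1.85): reflection off a higher-index medium gives a half-wave phase shift.
Bottom surface (1.85 → 1.45): reflection off a lower-index medium gives no phase shift.
Net: one phase inversion between the two reflected rays.
With one net inversion, destructive interference in reflection requires 2 n t = m λ.
λ = 2 n t / m = 2797 / m nm.
m=3: 932 nm (IR); m=4: 699 nm (visible); m=5: 559 nm (visible); m=6: 466 nm (visible); m=7: 400 nm (visible); m=8: 350 nm (UV).

4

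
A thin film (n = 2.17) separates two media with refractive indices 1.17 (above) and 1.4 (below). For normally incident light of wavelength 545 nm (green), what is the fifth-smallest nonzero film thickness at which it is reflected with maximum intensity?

565 nm

Top surface (1.17 → 2.17): reflection off a higher-index medium gives a half-wave phase shift.
Bottom surface (2.17 → 1.4): reflection off a lower-index medium gives no phase shift.
The two reflections differ by half a wavelength.
For maximum reflection here: 2 n t = (m + ½) λ.
The fifth-smallest nonzero thickness corresponds to m = 4: t = (m + ½) λ / (2 n) = 4.50 × 545 / (2 × 2.17) = 565 nm.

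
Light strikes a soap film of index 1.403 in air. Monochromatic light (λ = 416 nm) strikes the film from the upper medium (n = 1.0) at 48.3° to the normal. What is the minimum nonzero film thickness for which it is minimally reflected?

175 nm

At the upper boundary (n = 1.0 to n = 1.403) the reflected ray undergoes a half-wave phase shift.
At the lower boundary (n = 1.403 to n = 1.0) the reflected ray undergoes no phase shift.
Exactly one π shift → a net half-wave offset.
So the condition for destructive reflection is 2 n t cos θ_r = m λ.
Snell's law: 1.0 sin 48.3° = 1.403 sin θ_r → sin θ_r = 0.532, cos θ_r = 0.847.
Minimum nonzero at m = 1: t = λ / (2 n cos θ_r) = 416 / (2 × 1.403 × 0.847) = 175 nm.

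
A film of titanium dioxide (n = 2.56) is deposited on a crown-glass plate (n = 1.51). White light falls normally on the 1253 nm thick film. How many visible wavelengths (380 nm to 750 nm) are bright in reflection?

Ray reflecting at the top interface goes from n = 1.0 toward n = 2.56: a half-wave phase shift.
At the lower boundary (n = 2.56 to n = 1.51) the reflected ray undergoes no phase shift.
Net: one phase inversion between the two reflected rays.
So the condition for constructive reflection is 2 n t = (m + ½) λ.
λ = 2 n t / (m + ½) = 6415 / (m + ½) nm.
m=8: 755 nm (IR); m=9: 675 nm (visible); m=10: 611 nm (visible); m=11: 558 nm (visible); m=12: 513 nm (visible); m=13: 475 nm (visible); m=14: 442 nm (visible); m=15: 414 nm (visible); m=16: 389 nm (visible); m=17: 367 nm (UV).

8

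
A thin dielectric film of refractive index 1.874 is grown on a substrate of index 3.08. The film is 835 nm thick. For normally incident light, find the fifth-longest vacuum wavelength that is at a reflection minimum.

695 nm

At the upper boundary (n = 1.0 to n = 1.874) the reflected ray undergoes a half-wave phase shift.
At the lower boundary (n = 1.874 to n = 3.08) the reflected ray undergoes a half-wave phase shift.
The two reflections carry the same phase change, so no net offset.
With no net inversion, destructive interference in reflection requires 2 n t = (m + ½) λ.
λ = 2 n t / (m + ½). The fifth-longest wavelength is m = 4: λ = 2 × 1.874 × 835 / 4.50 = 695 nm.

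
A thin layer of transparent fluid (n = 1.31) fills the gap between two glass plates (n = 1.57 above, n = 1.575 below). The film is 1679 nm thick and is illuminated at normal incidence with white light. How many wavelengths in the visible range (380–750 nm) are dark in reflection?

6

Top surface (1.57 → 1.31): reflection off a lower-index medium gives no phase shift.
At the lower boundary (n = 1.31 to n = 1.575) the reflected ray undergoes a half-wave phase shift.
Exactly one π shift → a net half-wave offset.
So the condition for destructive reflection is 2 n t = m λ.
λ = 2 n t / m = 4399 / m nm.
m=5: 880 nm (IR); m=6: 733 nm (visible); m=7: 628 nm (visible); m=8: 550 nm (visible); m=9: 489 nm (visible); m=10: 440 nm (visible); m=11: 400 nm (visible); m=12: 367 nm (UV).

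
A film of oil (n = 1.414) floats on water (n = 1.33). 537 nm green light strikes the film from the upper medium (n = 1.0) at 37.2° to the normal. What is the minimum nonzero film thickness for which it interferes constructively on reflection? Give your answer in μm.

Ray reflecting at the top interface goes from n = 1.0 toward n = 1.414: a half-wave phase shift.
At the lower boundary (n = 1.414 to n = 1.33) the reflected ray undergoes no phase shift.
The two reflections differ by half a wavelength.
For maximum reflection here: 2 n t cos θ_r = (m + ½) λ.
Snell's law: 1.0 sin 37.2° = 1.414 sin θ_r → sin θ_r = 0.428, cos θ_r = 0.904.
Minimum at m = 0: t = λ / (4 n cos θ_r) = 537 / (4 × 1.414 × 0.904) = 105 nm.

0.105 μm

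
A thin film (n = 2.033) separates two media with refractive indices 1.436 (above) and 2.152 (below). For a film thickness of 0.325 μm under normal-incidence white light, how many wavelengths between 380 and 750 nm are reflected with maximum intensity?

2

At the upper boundary (n = 1.436 to n = 2.033) the reflected ray undergoes a half-wave phase shift.
At the lower boundary (n = 2.033 to n = 2.152) the reflected ray undergoes a half-wave phase shift.
The two reflections carry the same phase change, so no net offset.
So the condition for constructive reflection is 2 n t = m λ.
λ = 2 n t / m = 1321 / m nm.
m=1: 1321 nm (IR); m=2: 661 nm (visible); m=3: 440 nm (visible); m=4: 330 nm (UV).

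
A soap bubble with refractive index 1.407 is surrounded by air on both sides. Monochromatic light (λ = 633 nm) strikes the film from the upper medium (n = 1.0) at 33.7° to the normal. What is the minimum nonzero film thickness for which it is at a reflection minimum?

At the upper boundary (n = 1.0 to n = 1.407) the reflected ray undergoes a half-wave phase shift.
At the lower boundary (n = 1.407 to n = 1.0) the reflected ray undergoes no phase shift.
Net: one phase inversion between the two reflected rays.
For weak reflection here: 2 n t cos θ_r = m λ.
Snell's law: 1.0 sin 33.7° = 1.407 sin θ_r → sin θ_r = 0.394, cos θ_r = 0.919.
Minimum nonzero at m = 1: t = λ / (2 n cos θ_r) = 633 / (2 × 1.407 × 0.919) = 245 nm.

245 nm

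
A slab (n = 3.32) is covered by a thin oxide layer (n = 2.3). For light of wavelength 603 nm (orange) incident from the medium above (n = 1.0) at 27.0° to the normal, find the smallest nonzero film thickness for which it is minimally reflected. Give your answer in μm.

At the upper boundary (n = 1.0 to n = 2.3) the reflected ray undergoes a half-wave phase shift.
Ray reflecting at the bottom interface goes from n = 2.3 toward n = 3.32: a half-wave phase shift.
The two reflections carry the same phase change, so no net offset.
For minimum reflection here: 2 n t cos θ_r = (m + ½) λ.
Snell's law: 1.0 sin 27.0° = 2.3 sin θ_r → sin θ_r = 0.197, cos θ_r = 0.980.
Minimum at m = 0: t = λ / (4 n cos θ_r) = 603 / (4 × 2.3 × 0.980) = 66.9 nm.

0.0669 μm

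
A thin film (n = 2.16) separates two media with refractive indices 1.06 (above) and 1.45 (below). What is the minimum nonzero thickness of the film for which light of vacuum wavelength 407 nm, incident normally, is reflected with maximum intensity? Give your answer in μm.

0.0471 μm

At the upper boundary (n = 1.06 to n = 2.16) the reflected ray undergoes a half-wave phase shift.
At the lower boundary (n = 2.16 to n = 1.45) the reflected ray undergoes no phase shift.
Exactly one π shift → a net half-wave offset.
For strong reflection here: 2 n t = (m + ½) λ.
Minimum at m = 0: t = λ / (4 n) = 407 / (4 × 2.16) = 47.1 nm.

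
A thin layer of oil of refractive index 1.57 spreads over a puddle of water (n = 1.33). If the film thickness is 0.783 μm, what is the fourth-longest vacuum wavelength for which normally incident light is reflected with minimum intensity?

615 nm

At the upper boundary (n = 1.0 to n = 1.57) the reflected ray undergoes a half-wave phase shift.
Bottom surface (1.57 → 1.33): reflection off a lower-index medium gives no phase shift.
Exactly one π shift → a net half-wave offset.
So the condition for destructive reflection is 2 n t = m λ.
λ = 2 n t / m. The fourth-longest wavelength is m = 4: λ = 2 × 1.57 × 783 / 4.00 = 615 nm.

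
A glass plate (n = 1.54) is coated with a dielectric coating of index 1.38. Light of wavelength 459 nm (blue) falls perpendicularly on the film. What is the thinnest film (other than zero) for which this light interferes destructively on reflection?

Top surface (1.0 → 1.38): reflection off a higher-index medium gives a half-wave phase shift.
Ray reflecting at the bottom interface goes from n = 1.38 toward n = 1.54: a half-wave phase shift.
The two reflections carry the same phase change, so no net offset.
So the condition for destructive reflection is 2 n t = (m + ½) λ.
Minimum at m = 0: t = λ / (4 n) = 459 / (4 × 1.38) = 83.2 nm.

83.2 nm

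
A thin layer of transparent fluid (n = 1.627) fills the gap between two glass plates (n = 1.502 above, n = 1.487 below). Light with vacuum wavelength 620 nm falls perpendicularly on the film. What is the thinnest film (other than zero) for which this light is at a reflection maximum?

95.3 nm

Ray reflecting at the top interface goes from n = 1.502 toward n = 1.627: a half-wave phase shift.
Bottom surface (1.627 → 1.487): reflection off a lower-index medium gives no phase shift.
Exactly one π shift → a net half-wave offset.
So the condition for constructive reflection is 2 n t = (m + ½) λ.
Minimum at m = 0: t = λ / (4 n) = 620 / (4 × 1.627) = 95.3 nm.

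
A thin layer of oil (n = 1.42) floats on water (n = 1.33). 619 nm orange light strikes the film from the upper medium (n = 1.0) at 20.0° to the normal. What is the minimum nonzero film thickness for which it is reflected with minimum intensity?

Top surface (1.0 → 1.42): reflection off a higher-index medium gives a half-wave phase shift.
Ray reflecting at the bottom interface goes from n = 1.42 toward n = 1.33: no phase shift.
Net: one phase inversion between the two reflected rays.
So the condition for destructive reflection is 2 n t cos θ_r = m λ.
Snell's law: 1.0 sin 20.0° = 1.42 sin θ_r → sin θ_r = 0.241, cos θ_r = 0.971.
Minimum nonzero at m = 1: t = λ / (2 n cos θ_r) = 619 / (2 × 1.42 × 0.971) = 225 nm.

225 nm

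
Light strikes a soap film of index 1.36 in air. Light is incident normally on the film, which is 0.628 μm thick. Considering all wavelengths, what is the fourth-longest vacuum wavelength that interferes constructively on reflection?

At the upper boundary (n = 1.0 to n = 1.36) the reflected ray undergoes a half-wave phase shift.
Bottom surface (1.36 → 1.0): reflection off a lower-index medium gives no phase shift.
Net: one phase inversion between the two reflected rays.
With one net inversion, constructive interference in reflection requires 2 n t = (m + ½) λ.
λ = 2 n t / (m + ½). The fourth-longest wavelength is m = 3: λ = 2 × 1.36 × 628 / 3.50 = 488 nm.

488 nm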